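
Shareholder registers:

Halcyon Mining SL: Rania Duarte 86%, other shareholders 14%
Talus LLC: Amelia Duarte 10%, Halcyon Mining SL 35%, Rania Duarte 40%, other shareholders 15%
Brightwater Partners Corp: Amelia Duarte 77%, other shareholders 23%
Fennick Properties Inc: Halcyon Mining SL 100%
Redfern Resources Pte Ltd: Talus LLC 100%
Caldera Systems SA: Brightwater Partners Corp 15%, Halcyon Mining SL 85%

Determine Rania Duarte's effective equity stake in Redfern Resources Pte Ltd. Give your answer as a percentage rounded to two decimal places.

Rania reaches Redfern along 2 paths.
Via Halcyon → Talus: 86% × 35% × 100% = 30.1%.
Via Talus: 40% × 100% = 40%.
Total: 30.1% + 40% = 70.1%.
Rounded: 70.10%.

70.10%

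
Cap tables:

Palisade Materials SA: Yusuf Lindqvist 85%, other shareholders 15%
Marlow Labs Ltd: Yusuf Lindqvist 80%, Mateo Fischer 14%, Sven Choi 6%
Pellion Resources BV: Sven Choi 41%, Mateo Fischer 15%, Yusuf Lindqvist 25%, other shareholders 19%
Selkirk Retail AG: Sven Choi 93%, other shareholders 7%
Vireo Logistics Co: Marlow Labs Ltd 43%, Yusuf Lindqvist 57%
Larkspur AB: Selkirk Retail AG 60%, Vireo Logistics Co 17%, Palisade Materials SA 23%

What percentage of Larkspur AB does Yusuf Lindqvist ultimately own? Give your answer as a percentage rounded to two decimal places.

Yusuf reaches Larkspur along 3 paths.
Via Marlow → Vireo: 80% × 43% × 17% = 5.848%.
Via Vireo: 57% × 17% = 9.69%.
Via Palisade: 85% × 23% = 19.55%.
Total: 5.848% + 9.69% + 19.55% = 35.088%.
Rounded: 35.09%.

35.09%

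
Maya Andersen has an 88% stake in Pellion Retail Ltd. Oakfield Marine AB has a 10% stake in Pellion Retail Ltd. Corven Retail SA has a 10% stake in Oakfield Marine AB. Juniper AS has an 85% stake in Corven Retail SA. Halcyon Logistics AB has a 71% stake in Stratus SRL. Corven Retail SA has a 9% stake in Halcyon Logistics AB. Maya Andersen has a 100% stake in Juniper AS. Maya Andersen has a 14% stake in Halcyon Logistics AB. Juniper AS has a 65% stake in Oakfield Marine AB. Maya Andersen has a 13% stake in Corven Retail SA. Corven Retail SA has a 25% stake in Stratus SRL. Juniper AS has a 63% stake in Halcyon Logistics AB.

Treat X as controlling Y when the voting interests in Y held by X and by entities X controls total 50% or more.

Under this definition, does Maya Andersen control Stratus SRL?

Maya holds 100% of Juniper, so Maya controls Juniper.
Maya and Juniper together hold 13% + 85% = 98% of Corven, so Maya controls Corven.
Maya and Corven and Juniper together hold 14% + 9% + 63% = 86% of Halcyon, so Maya controls Halcyon.
Corven and Halcyon together hold 25% + 71% = 96% of Stratus, so Maya controls Stratus.

Yes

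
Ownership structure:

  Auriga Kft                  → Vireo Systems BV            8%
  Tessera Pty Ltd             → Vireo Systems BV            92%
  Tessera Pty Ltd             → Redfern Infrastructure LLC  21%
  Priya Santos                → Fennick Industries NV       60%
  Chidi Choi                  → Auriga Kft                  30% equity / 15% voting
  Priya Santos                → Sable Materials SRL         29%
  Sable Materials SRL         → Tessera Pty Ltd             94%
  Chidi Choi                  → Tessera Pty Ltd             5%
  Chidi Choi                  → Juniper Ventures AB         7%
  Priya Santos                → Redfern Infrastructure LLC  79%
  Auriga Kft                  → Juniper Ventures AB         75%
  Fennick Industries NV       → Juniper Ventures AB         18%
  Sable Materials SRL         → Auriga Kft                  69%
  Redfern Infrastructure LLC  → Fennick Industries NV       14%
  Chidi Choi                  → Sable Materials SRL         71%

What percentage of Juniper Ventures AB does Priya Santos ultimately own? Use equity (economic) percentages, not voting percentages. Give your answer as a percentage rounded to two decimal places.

27.94%

Priya reaches Juniper along 4 paths.
Via Sable → Auriga: 29% × 69% × 75% = 15.0075%.
Via Redfern → Fennick: 79% × 14% × 18% = 1.9908%.
Via Sable → Tessera → Redfern → Fennick: 29% × 94% × 21% × 14% × 18% = 0.14425992%.
Via Fennick: 60% × 18% = 10.8%.
Total: 15.0075% + 1.9908% + 0.14425992% + 10.8% = 27.94255992%.
Rounded: 27.94%.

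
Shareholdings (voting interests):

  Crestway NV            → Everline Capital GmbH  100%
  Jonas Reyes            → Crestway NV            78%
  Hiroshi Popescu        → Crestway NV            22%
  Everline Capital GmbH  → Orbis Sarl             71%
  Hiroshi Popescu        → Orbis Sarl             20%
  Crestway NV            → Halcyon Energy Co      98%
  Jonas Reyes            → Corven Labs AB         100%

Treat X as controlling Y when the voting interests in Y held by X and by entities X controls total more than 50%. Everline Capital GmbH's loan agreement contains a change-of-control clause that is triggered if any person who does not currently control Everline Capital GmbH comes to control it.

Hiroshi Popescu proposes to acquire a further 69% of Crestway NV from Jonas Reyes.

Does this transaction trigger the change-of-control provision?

Yes

The purchase adds only to Hiroshi's holdings (Jonas's stake shrinks), so Hiroshi is the only person who could newly come to control Everline.
Hiroshi's largest direct stake is 22% in Crestway, which does not meet the threshold, so Hiroshi controls no company.
Neither Hiroshi nor any entity Hiroshi controls holds any voting interest in Everline.
So before the transaction, Hiroshi does not control Everline.
After the purchase, Hiroshi's direct stake in Crestway rises to 22% + 69% = 91%, and Jonas's stake falls to 9%.
Hiroshi holds 91% of Crestway, so Hiroshi controls Crestway.
Crestway holds 100% of Everline, so Hiroshi controls Everline.
Hiroshi did not control Everline before and does after, so the clause is triggered.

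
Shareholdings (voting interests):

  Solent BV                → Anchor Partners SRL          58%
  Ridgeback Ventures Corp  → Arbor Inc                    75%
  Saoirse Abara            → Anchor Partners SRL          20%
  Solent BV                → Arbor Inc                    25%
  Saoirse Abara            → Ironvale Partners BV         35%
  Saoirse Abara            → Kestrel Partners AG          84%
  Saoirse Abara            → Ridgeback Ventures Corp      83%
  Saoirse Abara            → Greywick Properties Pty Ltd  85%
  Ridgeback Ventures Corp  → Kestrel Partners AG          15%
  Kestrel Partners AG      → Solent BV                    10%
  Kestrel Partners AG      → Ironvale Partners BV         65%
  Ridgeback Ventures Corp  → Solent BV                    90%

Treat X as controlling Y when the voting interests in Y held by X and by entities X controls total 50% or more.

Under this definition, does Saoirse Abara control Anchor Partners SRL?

Yes

Saoirse holds 83% of Ridgeback, so Saoirse controls Ridgeback.
Ridgeback and Saoirse together hold 15% + 84% = 99% of Kestrel, so Saoirse controls Kestrel.
Kestrel and Ridgeback together hold 10% + 90% = 100% of Solent, so Saoirse controls Solent.
Solent and Saoirse together hold 58% + 20% = 78% of Anchor, so Saoirse controls Anchor.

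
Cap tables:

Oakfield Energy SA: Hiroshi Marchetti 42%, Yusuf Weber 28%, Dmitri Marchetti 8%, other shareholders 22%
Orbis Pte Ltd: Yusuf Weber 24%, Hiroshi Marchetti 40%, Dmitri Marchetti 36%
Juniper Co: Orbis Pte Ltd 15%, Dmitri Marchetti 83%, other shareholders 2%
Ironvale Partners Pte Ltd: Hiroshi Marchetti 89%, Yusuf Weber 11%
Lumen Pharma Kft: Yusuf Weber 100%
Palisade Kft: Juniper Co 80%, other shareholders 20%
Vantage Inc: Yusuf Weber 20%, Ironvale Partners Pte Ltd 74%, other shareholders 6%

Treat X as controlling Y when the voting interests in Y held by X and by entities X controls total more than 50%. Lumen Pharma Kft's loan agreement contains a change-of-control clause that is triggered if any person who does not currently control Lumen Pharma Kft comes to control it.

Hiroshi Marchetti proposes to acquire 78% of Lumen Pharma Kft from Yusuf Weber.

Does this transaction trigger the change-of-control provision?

The purchase adds only to Hiroshi's holdings (Yusuf's stake shrinks), so Hiroshi is the only person who could newly come to control Lumen.
Hiroshi holds 89% of Ironvale, so Hiroshi controls Ironvale.
Ironvale holds 74% of Vantage, so Hiroshi controls Vantage.
Neither Hiroshi nor any entity Hiroshi controls holds any voting interest in Lumen.
So before the transaction, Hiroshi does not control Lumen.
After the purchase, Hiroshi holds 78% of Lumen directly, and Yusuf's stake falls to 22%.
Hiroshi holds 78% of Lumen, so Hiroshi controls Lumen.
Hiroshi did not control Lumen before and does after, so the clause is triggered.

Yes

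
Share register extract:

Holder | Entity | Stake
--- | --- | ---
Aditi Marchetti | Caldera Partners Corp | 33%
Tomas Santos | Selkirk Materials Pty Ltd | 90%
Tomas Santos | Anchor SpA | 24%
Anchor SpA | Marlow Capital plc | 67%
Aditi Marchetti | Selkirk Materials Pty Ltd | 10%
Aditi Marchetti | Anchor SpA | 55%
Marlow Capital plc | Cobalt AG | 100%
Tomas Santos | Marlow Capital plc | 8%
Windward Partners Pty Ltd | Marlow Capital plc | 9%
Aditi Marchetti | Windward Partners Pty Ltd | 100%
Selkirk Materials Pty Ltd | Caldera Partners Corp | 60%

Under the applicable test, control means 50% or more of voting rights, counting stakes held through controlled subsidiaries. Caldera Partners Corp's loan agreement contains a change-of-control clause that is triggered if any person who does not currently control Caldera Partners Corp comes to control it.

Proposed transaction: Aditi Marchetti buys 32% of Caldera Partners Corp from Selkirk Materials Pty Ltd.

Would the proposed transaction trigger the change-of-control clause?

The purchase adds only to Aditi's holdings (Selkirk's stake shrinks), so Aditi is the only person who could newly come to control Caldera.
Aditi holds 100% of Windward, so Aditi controls Windward.
Aditi holds 55% of Anchor, so Aditi controls Anchor.
Anchor and Windward together hold 67% + 9% = 76% of Marlow, so Aditi controls Marlow.
Marlow holds 100% of Cobalt, so Aditi controls Cobalt.
In Caldera, Aditi's side holds only 33%, not ≥ 50%.
So before the transaction, Aditi does not control Caldera.
After the purchase, Aditi's direct stake in Caldera rises to 33% + 32% = 65%, and Selkirk's stake falls to 28%.
Aditi holds 65% of Caldera, so Aditi controls Caldera.
Aditi did not control Caldera before and does after, so the clause is triggered.

Yes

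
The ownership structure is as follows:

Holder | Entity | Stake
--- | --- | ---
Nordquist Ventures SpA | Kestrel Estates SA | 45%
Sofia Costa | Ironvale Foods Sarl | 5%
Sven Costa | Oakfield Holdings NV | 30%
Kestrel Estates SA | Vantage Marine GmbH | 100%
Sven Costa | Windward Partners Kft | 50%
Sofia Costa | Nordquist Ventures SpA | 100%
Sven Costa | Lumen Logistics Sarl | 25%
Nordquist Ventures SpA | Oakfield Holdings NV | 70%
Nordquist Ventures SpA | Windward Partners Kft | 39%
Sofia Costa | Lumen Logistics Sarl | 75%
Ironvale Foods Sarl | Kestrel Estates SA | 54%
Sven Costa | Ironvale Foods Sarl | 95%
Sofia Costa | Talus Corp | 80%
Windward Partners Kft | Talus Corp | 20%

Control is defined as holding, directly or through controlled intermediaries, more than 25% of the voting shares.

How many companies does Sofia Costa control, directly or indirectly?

7

Sofia holds 100% of Nordquist, so Sofia controls Nordquist.
Nordquist holds 39% of Windward, so Sofia controls Windward.
Sofia and Windward together hold 80% + 20% = 100% of Talus, so Sofia controls Talus.
Nordquist holds 70% of Oakfield, so Sofia controls Oakfield.
Nordquist holds 45% of Kestrel, so Sofia controls Kestrel.
Kestrel holds 100% of Vantage, so Sofia controls Vantage.
Sofia holds 75% of Lumen, so Sofia controls Lumen.
No other company's threshold is met.
Sofia controls 7 companies.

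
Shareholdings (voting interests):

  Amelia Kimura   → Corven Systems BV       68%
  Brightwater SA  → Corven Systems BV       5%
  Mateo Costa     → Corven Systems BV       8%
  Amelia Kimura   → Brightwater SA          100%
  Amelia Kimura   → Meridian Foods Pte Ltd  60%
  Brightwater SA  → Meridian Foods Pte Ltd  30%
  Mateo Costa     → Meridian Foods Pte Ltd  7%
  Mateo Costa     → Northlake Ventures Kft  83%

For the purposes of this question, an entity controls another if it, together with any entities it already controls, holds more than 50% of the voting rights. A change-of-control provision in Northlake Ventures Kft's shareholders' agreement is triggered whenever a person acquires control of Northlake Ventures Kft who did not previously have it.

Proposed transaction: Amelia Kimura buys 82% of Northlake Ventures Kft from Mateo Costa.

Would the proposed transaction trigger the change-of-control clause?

Yes

The purchase adds only to Amelia's holdings (Mateo's stake shrinks), so Amelia is the only person who could newly come to control Northlake.
Amelia holds 100% of Brightwater, so Amelia controls Brightwater.
Amelia and Brightwater together hold 60% + 30% = 90% of Meridian, so Amelia controls Meridian.
Amelia and Brightwater together hold 68% + 5% = 73% of Corven, so Amelia controls Corven.
Neither Amelia nor any entity Amelia controls holds any voting interest in Northlake.
So before the transaction, Amelia does not control Northlake.
After the purchase, Amelia holds 82% of Northlake directly, and Mateo's stake falls to 1%.
Amelia holds 82% of Northlake, so Amelia controls Northlake.
Amelia did not control Northlake before and does after, so the clause is triggered.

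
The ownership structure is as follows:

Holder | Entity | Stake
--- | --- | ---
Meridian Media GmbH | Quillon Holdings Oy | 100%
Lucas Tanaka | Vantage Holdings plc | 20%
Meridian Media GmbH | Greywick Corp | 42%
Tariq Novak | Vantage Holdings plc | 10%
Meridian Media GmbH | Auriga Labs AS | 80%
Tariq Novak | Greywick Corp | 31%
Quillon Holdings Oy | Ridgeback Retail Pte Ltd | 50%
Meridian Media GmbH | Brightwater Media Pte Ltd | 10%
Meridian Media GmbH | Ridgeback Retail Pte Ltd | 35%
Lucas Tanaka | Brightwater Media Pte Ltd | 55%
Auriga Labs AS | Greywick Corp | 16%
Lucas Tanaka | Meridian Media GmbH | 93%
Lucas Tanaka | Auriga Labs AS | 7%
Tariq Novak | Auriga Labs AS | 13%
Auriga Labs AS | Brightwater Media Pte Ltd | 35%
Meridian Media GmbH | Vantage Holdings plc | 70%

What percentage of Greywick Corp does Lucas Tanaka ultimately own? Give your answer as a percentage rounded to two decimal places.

Lucas reaches Greywick along 3 paths.
Via Meridian → Auriga: 93% × 80% × 16% = 11.904%.
Via Auriga: 7% × 16% = 1.12%.
Via Meridian: 93% × 42% = 39.06%.
Total: 11.904% + 1.12% + 39.06% = 52.084%.
Rounded: 52.08%.

52.08%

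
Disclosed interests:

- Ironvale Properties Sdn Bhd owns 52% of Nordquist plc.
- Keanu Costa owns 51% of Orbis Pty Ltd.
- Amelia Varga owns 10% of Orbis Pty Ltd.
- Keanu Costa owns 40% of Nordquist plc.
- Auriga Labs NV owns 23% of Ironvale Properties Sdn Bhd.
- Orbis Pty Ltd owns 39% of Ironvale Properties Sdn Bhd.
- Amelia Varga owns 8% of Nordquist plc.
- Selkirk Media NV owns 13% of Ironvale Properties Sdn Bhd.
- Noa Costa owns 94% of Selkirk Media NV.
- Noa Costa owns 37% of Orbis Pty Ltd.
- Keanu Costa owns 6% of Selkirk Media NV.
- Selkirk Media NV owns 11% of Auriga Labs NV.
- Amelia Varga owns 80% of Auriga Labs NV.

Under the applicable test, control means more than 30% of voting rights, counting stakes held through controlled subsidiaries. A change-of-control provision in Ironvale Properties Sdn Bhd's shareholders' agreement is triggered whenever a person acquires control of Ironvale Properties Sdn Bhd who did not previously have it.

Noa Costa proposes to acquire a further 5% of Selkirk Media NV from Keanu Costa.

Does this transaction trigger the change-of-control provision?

No

The purchase adds only to Noa's holdings (Keanu's stake shrinks), so Noa is the only person who could newly come to control Ironvale.
Noa holds 37% of Orbis, so Noa controls Orbis.
Noa holds 94% of Selkirk, so Noa controls Selkirk.
Selkirk and Orbis together hold 13% + 39% = 52% of Ironvale, so Noa controls Ironvale.
So Noa already controls Ironvale before the transaction.
After the purchase, Noa's direct stake in Selkirk rises to 94% + 5% = 99%, and Keanu's stake falls to 1%.
Noa controlled Ironvale already, so this is not a new person acquiring control; every other person's position is unchanged or reduced.
No new person acquires control, so the clause is not triggered.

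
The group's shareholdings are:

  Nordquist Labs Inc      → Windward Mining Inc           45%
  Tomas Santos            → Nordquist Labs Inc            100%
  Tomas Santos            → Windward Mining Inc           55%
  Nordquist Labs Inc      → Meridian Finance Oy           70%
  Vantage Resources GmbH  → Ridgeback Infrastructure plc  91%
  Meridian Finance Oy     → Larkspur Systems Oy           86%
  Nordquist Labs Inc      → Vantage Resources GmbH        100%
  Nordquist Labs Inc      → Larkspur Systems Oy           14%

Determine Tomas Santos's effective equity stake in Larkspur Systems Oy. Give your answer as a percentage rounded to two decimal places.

Tomas reaches Larkspur along 2 paths.
Via Nordquist → Meridian: 100% × 70% × 86% = 60.2%.
Via Nordquist: 100% × 14% = 14%.
Total: 60.2% + 14% = 74.2%.
Rounded: 74.20%.

74.20%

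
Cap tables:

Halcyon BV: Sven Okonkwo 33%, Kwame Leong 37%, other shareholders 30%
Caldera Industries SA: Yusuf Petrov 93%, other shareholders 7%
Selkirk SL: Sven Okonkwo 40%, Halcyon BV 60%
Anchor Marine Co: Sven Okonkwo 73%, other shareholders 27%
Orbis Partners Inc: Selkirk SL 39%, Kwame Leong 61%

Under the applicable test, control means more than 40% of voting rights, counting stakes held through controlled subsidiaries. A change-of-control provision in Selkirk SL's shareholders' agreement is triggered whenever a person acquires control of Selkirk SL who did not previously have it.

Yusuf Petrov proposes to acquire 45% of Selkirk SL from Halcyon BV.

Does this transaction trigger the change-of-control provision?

Yes

The purchase adds only to Yusuf's holdings (Halcyon's stake shrinks), so Yusuf is the only person who could newly come to control Selkirk.
Yusuf holds 93% of Caldera, so Yusuf controls Caldera.
Neither Yusuf nor any entity Yusuf controls holds any voting interest in Selkirk.
So before the transaction, Yusuf does not control Selkirk.
After the purchase, Yusuf holds 45% of Selkirk directly, and Halcyon's stake falls to 15%.
Yusuf holds 45% of Selkirk, so Yusuf controls Selkirk.
Yusuf did not control Selkirk before and does after, so the clause is triggered.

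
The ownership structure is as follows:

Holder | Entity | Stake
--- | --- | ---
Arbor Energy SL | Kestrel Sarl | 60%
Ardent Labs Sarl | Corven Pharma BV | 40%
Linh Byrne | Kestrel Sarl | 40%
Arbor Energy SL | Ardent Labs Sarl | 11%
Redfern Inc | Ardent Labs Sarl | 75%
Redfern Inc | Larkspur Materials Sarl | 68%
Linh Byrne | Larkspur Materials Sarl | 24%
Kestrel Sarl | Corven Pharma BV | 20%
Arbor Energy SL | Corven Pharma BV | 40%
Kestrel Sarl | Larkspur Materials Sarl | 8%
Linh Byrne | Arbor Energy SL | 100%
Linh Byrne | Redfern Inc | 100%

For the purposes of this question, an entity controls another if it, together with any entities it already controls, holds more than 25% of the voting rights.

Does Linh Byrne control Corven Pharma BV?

Linh holds 100% of Arbor, so Linh controls Arbor.
Arbor and Linh together hold 60% + 40% = 100% of Kestrel, so Linh controls Kestrel.
Linh holds 100% of Redfern, so Linh controls Redfern.
Arbor and Redfern together hold 11% + 75% = 86% of Ardent, so Linh controls Ardent.
Arbor and Kestrel and Ardent together hold 40% + 20% + 40% = 100% of Corven, so Linh controls Corven.

Yes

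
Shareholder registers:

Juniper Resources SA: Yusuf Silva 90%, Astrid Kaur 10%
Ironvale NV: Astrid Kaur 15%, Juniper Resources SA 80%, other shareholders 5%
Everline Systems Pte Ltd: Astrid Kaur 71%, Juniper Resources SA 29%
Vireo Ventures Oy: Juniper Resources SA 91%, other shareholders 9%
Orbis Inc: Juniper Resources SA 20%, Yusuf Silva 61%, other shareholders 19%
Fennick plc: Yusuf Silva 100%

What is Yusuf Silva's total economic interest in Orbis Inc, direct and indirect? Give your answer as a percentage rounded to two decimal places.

Yusuf reaches Orbis along 2 paths.
Via Juniper: 90% × 20% = 18%.
Direct stake: 61% = 61%.
Total: 18% + 61% = 79%.
Rounded: 79.00%.

79.00%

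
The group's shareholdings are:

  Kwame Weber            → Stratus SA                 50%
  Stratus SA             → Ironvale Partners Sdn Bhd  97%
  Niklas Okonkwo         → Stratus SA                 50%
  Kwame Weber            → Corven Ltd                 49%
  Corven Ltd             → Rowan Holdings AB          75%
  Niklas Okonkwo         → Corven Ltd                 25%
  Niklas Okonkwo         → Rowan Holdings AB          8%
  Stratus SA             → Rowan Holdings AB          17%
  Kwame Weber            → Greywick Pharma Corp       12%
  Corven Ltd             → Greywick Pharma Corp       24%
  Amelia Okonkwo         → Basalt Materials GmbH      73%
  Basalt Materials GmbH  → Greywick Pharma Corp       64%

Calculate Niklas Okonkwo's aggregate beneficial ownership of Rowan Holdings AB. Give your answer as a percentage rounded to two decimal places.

35.25%

Niklas reaches Rowan along 3 paths.
Via Corven: 25% × 75% = 18.75%.
Direct stake: 8% = 8%.
Via Stratus: 50% × 17% = 8.5%.
Total: 18.75% + 8% + 8.5% = 35.25%.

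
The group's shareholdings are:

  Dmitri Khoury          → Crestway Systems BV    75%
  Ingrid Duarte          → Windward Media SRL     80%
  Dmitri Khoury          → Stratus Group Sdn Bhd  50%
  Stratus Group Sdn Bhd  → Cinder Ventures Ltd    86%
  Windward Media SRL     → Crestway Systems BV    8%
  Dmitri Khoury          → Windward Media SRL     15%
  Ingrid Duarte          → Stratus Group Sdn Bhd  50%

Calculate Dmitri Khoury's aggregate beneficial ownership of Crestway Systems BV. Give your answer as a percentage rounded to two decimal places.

76.20%

Dmitri reaches Crestway along 2 paths.
Direct stake: 75% = 75%.
Via Windward: 15% × 8% = 1.2%.
Total: 75% + 1.2% = 76.2%.
Rounded: 76.20%.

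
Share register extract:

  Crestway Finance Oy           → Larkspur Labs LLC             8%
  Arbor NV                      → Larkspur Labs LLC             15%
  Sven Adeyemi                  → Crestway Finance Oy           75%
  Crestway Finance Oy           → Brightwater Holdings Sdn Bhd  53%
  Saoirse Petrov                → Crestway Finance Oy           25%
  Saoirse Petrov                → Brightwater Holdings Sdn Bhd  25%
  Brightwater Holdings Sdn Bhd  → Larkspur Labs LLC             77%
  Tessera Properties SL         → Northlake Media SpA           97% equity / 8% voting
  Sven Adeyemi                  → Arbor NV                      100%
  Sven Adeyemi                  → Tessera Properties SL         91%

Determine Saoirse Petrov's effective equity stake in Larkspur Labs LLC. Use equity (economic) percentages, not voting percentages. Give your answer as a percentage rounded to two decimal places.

Saoirse reaches Larkspur along 3 paths.
Via Brightwater: 25% × 77% = 19.25%.
Via Crestway → Brightwater: 25% × 53% × 77% = 10.2025%.
Via Crestway: 25% × 8% = 2%.
Total: 19.25% + 10.2025% + 2% = 31.4525%.
Rounded: 31.45%.

31.45%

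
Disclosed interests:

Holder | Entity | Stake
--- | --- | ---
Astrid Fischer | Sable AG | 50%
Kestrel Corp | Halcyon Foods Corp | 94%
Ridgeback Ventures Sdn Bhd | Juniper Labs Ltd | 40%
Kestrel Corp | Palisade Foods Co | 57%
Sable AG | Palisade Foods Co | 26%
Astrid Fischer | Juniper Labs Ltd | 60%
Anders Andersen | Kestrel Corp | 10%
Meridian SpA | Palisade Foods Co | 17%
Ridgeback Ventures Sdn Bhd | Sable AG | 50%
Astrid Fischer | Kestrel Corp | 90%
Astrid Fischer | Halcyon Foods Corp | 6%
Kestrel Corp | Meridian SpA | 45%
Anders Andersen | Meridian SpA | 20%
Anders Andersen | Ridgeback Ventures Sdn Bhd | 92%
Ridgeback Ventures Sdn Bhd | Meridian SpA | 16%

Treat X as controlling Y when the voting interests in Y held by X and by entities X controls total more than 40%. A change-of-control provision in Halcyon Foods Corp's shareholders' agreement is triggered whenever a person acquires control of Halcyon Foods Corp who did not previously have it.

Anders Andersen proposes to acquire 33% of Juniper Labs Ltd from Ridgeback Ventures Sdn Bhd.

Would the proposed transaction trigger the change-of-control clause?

No

The purchase adds only to Anders's holdings (Ridgeback's stake shrinks), so Anders is the only person who could newly come to control Halcyon.
Anders holds 92% of Ridgeback, so Anders controls Ridgeback.
Ridgeback holds 50% of Sable, so Anders controls Sable.
Neither Anders nor any entity Anders controls holds any voting interest in Halcyon.
So before the transaction, Anders does not control Halcyon.
After the purchase, Anders holds 33% of Juniper directly, and Ridgeback's stake falls to 7%.
Anders's side now holds 7% + 33% = 40% of Juniper, not > 40%, so Anders still does not control Juniper.
After the transaction, neither Anders nor any entity Anders controls holds a voting interest in Halcyon, so Anders still does not control it.
No new person acquires control, so the clause is not triggered.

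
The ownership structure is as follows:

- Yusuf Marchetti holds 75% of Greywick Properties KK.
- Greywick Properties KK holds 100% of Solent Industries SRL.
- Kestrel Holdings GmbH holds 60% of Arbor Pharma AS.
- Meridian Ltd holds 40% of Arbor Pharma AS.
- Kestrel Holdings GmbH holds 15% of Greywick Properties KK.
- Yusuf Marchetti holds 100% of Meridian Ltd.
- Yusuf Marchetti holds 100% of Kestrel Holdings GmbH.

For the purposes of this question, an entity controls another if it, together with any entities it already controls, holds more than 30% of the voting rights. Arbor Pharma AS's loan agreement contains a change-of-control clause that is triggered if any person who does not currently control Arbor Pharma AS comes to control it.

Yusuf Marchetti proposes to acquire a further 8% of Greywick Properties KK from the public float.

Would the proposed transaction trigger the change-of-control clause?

The purchase changes only Yusuf's holdings, so Yusuf is the only person who could newly come to control Arbor.
Yusuf holds 100% of Kestrel, so Yusuf controls Kestrel.
Yusuf holds 100% of Meridian, so Yusuf controls Meridian.
Kestrel and Meridian together hold 60% + 40% = 100% of Arbor, so Yusuf controls Arbor.
So Yusuf already controls Arbor before the transaction.
After the purchase, Yusuf's direct stake in Greywick rises to 75% + 8% = 83%.
Yusuf controlled Arbor already, so this is not a new person acquiring control; every other person's position is unchanged or reduced.
No new person acquires control, so the clause is not triggered.

No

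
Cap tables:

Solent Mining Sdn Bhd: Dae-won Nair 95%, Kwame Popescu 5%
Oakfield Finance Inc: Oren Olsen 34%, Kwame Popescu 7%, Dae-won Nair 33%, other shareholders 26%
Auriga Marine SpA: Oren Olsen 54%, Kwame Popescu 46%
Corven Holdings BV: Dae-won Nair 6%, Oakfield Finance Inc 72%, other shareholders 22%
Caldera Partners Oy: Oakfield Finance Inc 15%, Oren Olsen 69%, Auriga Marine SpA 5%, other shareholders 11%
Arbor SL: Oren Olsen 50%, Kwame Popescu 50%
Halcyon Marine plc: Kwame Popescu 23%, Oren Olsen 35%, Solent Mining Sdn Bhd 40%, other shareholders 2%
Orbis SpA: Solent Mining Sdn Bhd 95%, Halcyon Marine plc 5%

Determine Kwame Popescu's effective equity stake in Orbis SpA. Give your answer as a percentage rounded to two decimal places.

6.00%

Kwame reaches Orbis along 3 paths.
Via Solent: 5% × 95% = 4.75%.
Via Halcyon: 23% × 5% = 1.15%.
Via Solent → Halcyon: 5% × 40% × 5% = 0.1%.
Total: 4.75% + 1.15% + 0.1% = 6%.
Rounded: 6.00%.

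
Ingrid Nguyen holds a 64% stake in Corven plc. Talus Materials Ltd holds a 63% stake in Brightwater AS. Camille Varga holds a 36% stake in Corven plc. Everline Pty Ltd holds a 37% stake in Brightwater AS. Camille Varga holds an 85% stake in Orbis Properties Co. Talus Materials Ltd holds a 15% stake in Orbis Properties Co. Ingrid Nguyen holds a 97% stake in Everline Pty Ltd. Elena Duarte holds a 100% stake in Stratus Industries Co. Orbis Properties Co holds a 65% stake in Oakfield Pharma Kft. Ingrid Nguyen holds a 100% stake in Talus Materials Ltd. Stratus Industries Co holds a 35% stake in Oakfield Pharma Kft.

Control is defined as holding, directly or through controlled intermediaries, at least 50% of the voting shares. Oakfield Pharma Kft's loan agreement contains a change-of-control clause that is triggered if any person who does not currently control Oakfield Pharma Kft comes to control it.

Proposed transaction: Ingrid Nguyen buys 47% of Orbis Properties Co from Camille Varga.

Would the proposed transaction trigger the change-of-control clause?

The purchase adds only to Ingrid's holdings (Camille's stake shrinks), so Ingrid is the only person who could newly come to control Oakfield.
Ingrid holds 100% of Talus, so Ingrid controls Talus.
Ingrid holds 97% of Everline, so Ingrid controls Everline.
Talus and Everline together hold 63% + 37% = 100% of Brightwater, so Ingrid controls Brightwater.
Ingrid holds 64% of Corven, so Ingrid controls Corven.
Neither Ingrid nor any entity Ingrid controls holds any voting interest in Oakfield.
So before the transaction, Ingrid does not control Oakfield.
After the purchase, Ingrid holds 47% of Orbis directly, and Camille's stake falls to 38%.
Talus and Ingrid together hold 15% + 47% = 62% of Orbis, so Ingrid controls Orbis.
Orbis holds 65% of Oakfield, so Ingrid controls Oakfield.
Ingrid did not control Oakfield before and does after, so the clause is triggered.

Yes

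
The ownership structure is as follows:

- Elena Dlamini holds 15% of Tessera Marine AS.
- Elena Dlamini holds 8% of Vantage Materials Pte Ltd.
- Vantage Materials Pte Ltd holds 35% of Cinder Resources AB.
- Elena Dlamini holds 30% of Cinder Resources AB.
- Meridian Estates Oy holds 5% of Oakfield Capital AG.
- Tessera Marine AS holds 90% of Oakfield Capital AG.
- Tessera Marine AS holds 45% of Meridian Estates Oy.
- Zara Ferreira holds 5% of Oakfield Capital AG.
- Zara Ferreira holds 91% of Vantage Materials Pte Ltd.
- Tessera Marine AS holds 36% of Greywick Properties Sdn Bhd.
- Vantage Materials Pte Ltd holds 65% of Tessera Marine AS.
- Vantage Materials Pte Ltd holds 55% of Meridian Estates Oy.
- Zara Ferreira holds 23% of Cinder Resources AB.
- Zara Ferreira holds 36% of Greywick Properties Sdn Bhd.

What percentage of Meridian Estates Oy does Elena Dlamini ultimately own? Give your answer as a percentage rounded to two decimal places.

13.49%

Elena reaches Meridian along 3 paths.
Via Vantage: 8% × 55% = 4.4%.
Via Vantage → Tessera: 8% × 65% × 45% = 2.34%.
Via Tessera: 15% × 45% = 6.75%.
Total: 4.4% + 2.34% + 6.75% = 13.49%.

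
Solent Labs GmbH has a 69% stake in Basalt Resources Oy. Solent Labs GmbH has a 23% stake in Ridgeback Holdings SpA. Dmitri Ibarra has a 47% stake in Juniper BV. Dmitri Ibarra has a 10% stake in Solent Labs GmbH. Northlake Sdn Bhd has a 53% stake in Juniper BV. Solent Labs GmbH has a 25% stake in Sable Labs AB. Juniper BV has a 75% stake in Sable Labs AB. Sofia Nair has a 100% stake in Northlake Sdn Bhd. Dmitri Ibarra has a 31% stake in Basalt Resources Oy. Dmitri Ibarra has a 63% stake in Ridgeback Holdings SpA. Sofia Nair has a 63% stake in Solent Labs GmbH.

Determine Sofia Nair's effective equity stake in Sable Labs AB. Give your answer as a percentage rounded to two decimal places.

55.50%

Sofia reaches Sable along 2 paths.
Via Northlake → Juniper: 100% × 53% × 75% = 39.75%.
Via Solent: 63% × 25% = 15.75%.
Total: 39.75% + 15.75% = 55.5%.
Rounded: 55.50%.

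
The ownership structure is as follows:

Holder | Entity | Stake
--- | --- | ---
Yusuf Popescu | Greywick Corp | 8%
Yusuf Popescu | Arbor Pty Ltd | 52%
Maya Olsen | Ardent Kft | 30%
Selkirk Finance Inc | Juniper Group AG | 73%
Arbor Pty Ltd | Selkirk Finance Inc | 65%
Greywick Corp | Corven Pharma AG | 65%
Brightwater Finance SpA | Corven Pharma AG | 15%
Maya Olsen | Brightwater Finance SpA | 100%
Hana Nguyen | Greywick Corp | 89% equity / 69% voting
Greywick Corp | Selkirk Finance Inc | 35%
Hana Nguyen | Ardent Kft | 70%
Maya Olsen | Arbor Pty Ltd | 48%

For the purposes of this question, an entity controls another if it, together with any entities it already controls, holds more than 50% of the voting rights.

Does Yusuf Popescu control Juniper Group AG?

Yusuf holds 52% of Arbor, so Yusuf controls Arbor.
Arbor holds 65% of Selkirk, so Yusuf controls Selkirk.
Selkirk holds 73% of Juniper, so Yusuf controls Juniper.

Yes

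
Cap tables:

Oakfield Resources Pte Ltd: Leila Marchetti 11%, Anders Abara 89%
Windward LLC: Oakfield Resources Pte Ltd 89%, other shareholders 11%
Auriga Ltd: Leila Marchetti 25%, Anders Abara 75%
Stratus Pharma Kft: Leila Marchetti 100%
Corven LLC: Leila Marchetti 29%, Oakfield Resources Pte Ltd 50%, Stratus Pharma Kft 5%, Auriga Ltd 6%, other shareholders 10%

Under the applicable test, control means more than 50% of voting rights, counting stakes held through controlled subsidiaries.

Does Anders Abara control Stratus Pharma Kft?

No

Anders holds 89% of Oakfield, so Anders controls Oakfield.
Oakfield holds 89% of Windward, so Anders controls Windward.
Anders holds 75% of Auriga, so Anders controls Auriga.
Oakfield and Auriga together hold 50% + 6% = 56% of Corven, so Anders controls Corven.
Neither Anders nor any entity Anders controls holds any voting interest in Stratus.
So Anders does not control Stratus.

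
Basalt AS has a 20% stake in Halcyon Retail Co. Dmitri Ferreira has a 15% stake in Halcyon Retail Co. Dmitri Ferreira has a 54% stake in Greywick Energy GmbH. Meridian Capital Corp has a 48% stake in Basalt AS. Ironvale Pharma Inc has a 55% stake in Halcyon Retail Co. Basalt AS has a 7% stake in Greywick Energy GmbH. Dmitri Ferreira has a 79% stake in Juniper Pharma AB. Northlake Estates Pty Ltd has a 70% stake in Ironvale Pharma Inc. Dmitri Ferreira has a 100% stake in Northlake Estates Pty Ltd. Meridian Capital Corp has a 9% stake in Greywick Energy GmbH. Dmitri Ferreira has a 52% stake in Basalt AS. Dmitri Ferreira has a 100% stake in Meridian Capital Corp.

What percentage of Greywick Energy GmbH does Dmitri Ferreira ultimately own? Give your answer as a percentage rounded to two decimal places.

Dmitri reaches Greywick along 4 paths.
Via Basalt: 52% × 7% = 3.64%.
Via Meridian → Basalt: 100% × 48% × 7% = 3.36%.
Via Meridian: 100% × 9% = 9%.
Direct stake: 54% = 54%.
Total: 3.64% + 3.36% + 9% + 54% = 70%.
Rounded: 70.00%.

70.00%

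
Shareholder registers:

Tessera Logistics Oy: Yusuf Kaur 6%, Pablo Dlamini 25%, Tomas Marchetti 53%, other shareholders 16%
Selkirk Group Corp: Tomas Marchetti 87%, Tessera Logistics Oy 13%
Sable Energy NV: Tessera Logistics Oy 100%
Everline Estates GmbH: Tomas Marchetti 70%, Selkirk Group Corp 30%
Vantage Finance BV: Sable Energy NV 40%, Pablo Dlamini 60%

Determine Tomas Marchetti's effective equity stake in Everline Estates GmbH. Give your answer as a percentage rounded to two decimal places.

Tomas reaches Everline along 3 paths.
Direct stake: 70% = 70%.
Via Selkirk: 87% × 30% = 26.1%.
Via Tessera → Selkirk: 53% × 13% × 30% = 2.067%.
Total: 70% + 26.1% + 2.067% = 98.167%.
Rounded: 98.17%.

98.17%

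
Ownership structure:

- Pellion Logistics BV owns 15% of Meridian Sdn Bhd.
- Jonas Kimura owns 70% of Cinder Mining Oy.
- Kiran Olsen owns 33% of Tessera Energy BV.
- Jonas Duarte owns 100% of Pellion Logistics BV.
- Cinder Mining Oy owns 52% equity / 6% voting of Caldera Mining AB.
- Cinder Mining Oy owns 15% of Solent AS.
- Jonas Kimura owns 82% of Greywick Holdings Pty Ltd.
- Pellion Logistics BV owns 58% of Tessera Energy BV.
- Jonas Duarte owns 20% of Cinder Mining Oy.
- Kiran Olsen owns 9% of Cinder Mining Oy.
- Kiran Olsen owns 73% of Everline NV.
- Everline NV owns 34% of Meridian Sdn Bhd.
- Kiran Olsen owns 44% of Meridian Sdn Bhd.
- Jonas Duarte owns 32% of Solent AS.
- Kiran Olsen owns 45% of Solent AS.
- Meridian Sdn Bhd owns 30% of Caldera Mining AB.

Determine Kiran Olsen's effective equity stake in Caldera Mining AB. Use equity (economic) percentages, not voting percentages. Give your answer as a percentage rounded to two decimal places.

25.33%

Kiran reaches Caldera along 3 paths.
Via Meridian: 44% × 30% = 13.2%.
Via Everline → Meridian: 73% × 34% × 30% = 7.446%.
Via Cinder: 9% × 52% = 4.68%.
Total: 13.2% + 7.446% + 4.68% = 25.326%.
Rounded: 25.33%.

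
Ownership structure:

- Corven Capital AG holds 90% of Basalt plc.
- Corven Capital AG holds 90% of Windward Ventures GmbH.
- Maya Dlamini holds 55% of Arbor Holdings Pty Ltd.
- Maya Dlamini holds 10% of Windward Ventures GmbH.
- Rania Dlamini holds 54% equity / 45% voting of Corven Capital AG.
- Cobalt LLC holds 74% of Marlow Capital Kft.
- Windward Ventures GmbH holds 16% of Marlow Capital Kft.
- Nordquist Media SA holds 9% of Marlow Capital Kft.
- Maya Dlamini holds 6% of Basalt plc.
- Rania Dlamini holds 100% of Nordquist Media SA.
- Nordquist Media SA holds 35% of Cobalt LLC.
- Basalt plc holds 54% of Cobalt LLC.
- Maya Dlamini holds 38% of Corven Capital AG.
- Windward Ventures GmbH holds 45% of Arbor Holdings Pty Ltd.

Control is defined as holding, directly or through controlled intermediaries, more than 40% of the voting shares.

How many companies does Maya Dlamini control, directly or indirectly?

Maya holds 55% of Arbor, so Maya controls Arbor.
No other company's threshold is met.
Maya controls 1 company.

1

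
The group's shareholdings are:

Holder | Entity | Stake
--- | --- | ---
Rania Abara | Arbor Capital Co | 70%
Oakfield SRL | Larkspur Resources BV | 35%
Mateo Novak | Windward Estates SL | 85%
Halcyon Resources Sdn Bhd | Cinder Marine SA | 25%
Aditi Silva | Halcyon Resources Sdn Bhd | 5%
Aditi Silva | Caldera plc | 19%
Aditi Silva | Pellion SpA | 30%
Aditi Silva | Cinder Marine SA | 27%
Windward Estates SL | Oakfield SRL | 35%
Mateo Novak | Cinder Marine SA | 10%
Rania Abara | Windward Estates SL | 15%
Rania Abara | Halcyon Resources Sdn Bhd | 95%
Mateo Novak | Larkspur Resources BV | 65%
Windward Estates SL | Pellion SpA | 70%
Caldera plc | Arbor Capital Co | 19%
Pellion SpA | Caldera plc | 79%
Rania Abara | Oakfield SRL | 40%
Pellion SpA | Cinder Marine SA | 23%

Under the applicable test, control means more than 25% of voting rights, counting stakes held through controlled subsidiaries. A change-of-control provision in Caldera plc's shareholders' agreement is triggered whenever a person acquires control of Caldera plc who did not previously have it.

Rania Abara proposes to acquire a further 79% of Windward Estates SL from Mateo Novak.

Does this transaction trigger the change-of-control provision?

The purchase adds only to Rania's holdings (Mateo's stake shrinks), so Rania is the only person who could newly come to control Caldera.
Rania holds 95% of Halcyon, so Rania controls Halcyon.
Rania holds 40% of Oakfield, so Rania controls Oakfield.
Oakfield holds 35% of Larkspur, so Rania controls Larkspur.
Rania holds 70% of Arbor, so Rania controls Arbor.
Neither Rania nor any entity Rania controls holds any voting interest in Caldera.
So before the transaction, Rania does not control Caldera.
After the purchase, Rania's direct stake in Windward rises to 15% + 79% = 94%, and Mateo's stake falls to 6%.
Rania holds 94% of Windward, so Rania controls Windward.
Windward holds 70% of Pellion, so Rania controls Pellion.
Pellion holds 79% of Caldera, so Rania controls Caldera.
Rania did not control Caldera before and does after, so the clause is triggered.

Yes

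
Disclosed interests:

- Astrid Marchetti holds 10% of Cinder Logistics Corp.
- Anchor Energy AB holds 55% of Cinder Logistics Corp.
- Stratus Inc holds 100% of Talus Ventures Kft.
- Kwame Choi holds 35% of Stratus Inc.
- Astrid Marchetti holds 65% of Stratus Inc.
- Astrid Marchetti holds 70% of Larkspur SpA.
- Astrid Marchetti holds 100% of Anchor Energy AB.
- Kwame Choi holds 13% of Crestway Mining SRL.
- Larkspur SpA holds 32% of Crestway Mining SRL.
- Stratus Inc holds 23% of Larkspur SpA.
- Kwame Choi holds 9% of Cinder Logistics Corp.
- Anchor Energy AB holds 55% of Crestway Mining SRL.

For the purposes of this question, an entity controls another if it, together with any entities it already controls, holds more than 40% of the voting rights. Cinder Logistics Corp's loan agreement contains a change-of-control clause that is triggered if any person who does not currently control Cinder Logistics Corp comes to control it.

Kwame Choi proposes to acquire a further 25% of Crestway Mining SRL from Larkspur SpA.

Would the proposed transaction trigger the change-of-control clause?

No

The purchase adds only to Kwame's holdings (Larkspur's stake shrinks), so Kwame is the only person who could newly come to control Cinder.
Kwame's largest direct stake is 35% in Stratus, which does not meet the threshold, so Kwame controls no company.
In Cinder, Kwame's side holds only 9%, not > 40%.
So before the transaction, Kwame does not control Cinder.
After the purchase, Kwame's direct stake in Crestway rises to 13% + 25% = 38%, and Larkspur's stake falls to 7%.
Kwame's side now holds 38% of Crestway, not > 40%, so Kwame still does not control Crestway.
After the transaction, Kwame's side holds 9% of Cinder, not > 40%, so Kwame still does not control Cinder.
No new person acquires control, so the clause is not triggered.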